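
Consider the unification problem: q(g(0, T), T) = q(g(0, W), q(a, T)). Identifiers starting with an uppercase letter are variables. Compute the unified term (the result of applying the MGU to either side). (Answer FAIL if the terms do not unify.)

FAIL

Decompose q/2: g(0, T) = g(0, W),  T = q(a, T).
Decompose g/2: 0 = 0,  T = W.
Delete trivial equation 0 = 0.
Bind T := W; substituting into the remaining equation gives: W = q(a, W).
Occurs check fails: W occurs in q(a, W); the equation W = q(a, W) has no finite solution.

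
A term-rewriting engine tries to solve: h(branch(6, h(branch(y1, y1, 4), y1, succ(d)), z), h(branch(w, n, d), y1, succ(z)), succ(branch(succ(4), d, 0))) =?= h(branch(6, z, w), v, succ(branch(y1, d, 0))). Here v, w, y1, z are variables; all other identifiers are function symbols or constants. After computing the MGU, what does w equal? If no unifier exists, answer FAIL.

Decompose h/3: branch(6, h(branch(y1, y1, 4), y1, succ(d)), z) =?= branch(6, z, w),  h(branch(w, n, d), y1, succ(z)) =?= v,  succ(branch(succ(4), d, 0)) =?= succ(branch(y1, d, 0)).
Decompose branch/3: 6 =?= 6,  h(branch(y1, y1, 4), y1, succ(d)) =?= z,  z =?= w.
Delete trivial equation 6 =?= 6.
Bind z := h(branch(y1, y1, 4), y1, succ(d)); substituting into the 2 remaining equations that mention z gives: h(branch(y1, y1, 4), y1, succ(d)) =?= w,  h(branch(w, n, d), y1, succ(h(branch(y1, y1, 4), y1, succ(d)))) =?= v.
Bind w := h(branch(y1, y1, 4), y1, succ(d)); substituting into the one remaining equation that mentions w gives: h(branch(h(branch(y1, y1, 4), y1, succ(d)), n, d), y1, succ(h(branch(y1, y1, 4), y1, succ(d)))) =?= v.
Bind v := h(branch(h(branch(y1, y1, 4), y1, succ(d)), n, d), y1, succ(h(branch(y1, y1, 4), y1, succ(d)))); no other remaining equation mentions v.
Decompose succ/1: branch(succ(4), d, 0) =?= branch(y1, d, 0).
Decompose branch/3: succ(4) =?= y1,  d =?= d,  0 =?= 0.
Bind y1 := succ(4); no other remaining equation mentions y1. Substituting into the earlier bindings gives z := h(branch(succ(4), succ(4), 4), succ(4), succ(d)), w := h(branch(succ(4), succ(4), 4), succ(4), succ(d)), v := h(branch(h(branch(succ(4), succ(4), 4), succ(4), succ(d)), n, d), succ(4), succ(h(branch(succ(4), succ(4), 4), succ(4), succ(d)))).
Delete trivial equation d =?= d.
Delete trivial equation 0 =?= 0.
MGU = { z ↦ h(branch(succ(4), succ(4), 4), succ(4), succ(d)), w ↦ h(branch(succ(4), succ(4), 4), succ(4), succ(d)), v ↦ h(branch(h(branch(succ(4), succ(4), 4), succ(4), succ(d)), n, d), succ(4), succ(h(branch(succ(4), succ(4), 4), succ(4), succ(d)))), y1 ↦ succ(4) }, so w ↦ h(branch(succ(4), succ(4), 4), succ(4), succ(d)).

h(branch(succ(4), succ(4), 4), succ(4), succ(d))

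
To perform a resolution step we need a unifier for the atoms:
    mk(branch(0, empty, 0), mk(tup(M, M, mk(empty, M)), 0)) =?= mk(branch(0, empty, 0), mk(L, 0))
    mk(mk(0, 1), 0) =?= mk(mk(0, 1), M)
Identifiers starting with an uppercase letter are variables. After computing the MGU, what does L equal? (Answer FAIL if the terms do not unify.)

Decompose mk/2: branch(0, empty, 0) =?= branch(0, empty, 0),  mk(tup(M, M, mk(empty, M)), 0) =?= mk(L, 0).
Delete trivial equation branch(0, empty, 0) =?= branch(0, empty, 0).
Decompose mk/2: tup(M, M, mk(empty, M)) =?= L,  0 =?= 0.
Bind L := tup(M, M, mk(empty, M)); no other remaining equation mentions L.
Delete trivial equation 0 =?= 0.
Decompose mk/2: mk(0, 1) =?= mk(0, 1),  0 =?= M.
Delete trivial equation mk(0, 1) =?= mk(0, 1).
Bind M := 0. Substituting into the earlier binding gives L := tup(0, 0, mk(empty, 0)).
MGU = { L := tup(0, 0, mk(empty, 0)), M := 0 }, so L := tup(0, 0, mk(empty, 0)).

tup(0, 0, mk(empty, 0))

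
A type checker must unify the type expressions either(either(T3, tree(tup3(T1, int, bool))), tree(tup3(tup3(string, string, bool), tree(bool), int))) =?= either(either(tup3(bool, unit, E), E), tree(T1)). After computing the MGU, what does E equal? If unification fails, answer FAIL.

Decompose either/2: either(T3, tree(tup3(T1, int, bool))) =?= either(tup3(bool, unit, E), E),  tree(tup3(tup3(string, string, bool), tree(bool), int)) =?= tree(T1).
Decompose either/2: T3 =?= tup3(bool, unit, E),  tree(tup3(T1, int, bool)) =?= E.
Bind T3 := tup3(bool, unit, E); no other remaining equation mentions T3.
Bind E := tree(tup3(T1, int, bool)); no other remaining equation mentions E. Substituting into the earlier binding gives T3 := tup3(bool, unit, tree(tup3(T1, int, bool))).
Decompose tree/1: tup3(tup3(string, string, bool), tree(bool), int) =?= T1.
Bind T1 := tup3(tup3(string, string, bool), tree(bool), int). Substituting into the earlier bindings gives T3 := tup3(bool, unit, tree(tup3(tup3(tup3(string, string, bool), tree(bool), int), int, bool))), E := tree(tup3(tup3(tup3(string, string, bool), tree(bool), int), int, bool)).
MGU = { T3 := tup3(bool, unit, tree(tup3(tup3(tup3(string, string, bool), tree(bool), int), int, bool))), E := tree(tup3(tup3(tup3(string, string, bool), tree(bool), int), int, bool)), T1 := tup3(tup3(string, string, bool), tree(bool), int) }, so E := tree(tup3(tup3(tup3(string, string, bool), tree(bool), int), int, bool)).

tree(tup3(tup3(tup3(string, string, bool), tree(bool), int), int, bool))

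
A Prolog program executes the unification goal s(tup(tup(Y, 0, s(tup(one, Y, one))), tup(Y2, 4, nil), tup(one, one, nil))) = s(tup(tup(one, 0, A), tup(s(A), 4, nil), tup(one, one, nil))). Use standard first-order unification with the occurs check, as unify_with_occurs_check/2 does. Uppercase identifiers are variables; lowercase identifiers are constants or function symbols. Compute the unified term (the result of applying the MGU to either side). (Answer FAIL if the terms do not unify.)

Decompose s/1: tup(tup(Y, 0, s(tup(one, Y, one))), tup(Y2, 4, nil), tup(one, one, nil)) = tup(tup(one, 0, A), tup(s(A), 4, nil), tup(one, one, nil)).
Decompose tup/3: tup(Y, 0, s(tup(one, Y, one))) = tup(one, 0, A),  tup(Y2, 4, nil) = tup(s(A), 4, nil),  tup(one, one, nil) = tup(one, one, nil).
Decompose tup/3: Y = one,  0 = 0,  s(tup(one, Y, one)) = A.
Bind Y := one; substituting into the one remaining equation that mentions Y gives: s(tup(one, one, one)) = A.
Delete trivial equation 0 = 0.
Bind A := s(tup(one, one, one)); substituting into the one remaining equation that mentions A gives: tup(Y2, 4, nil) = tup(s(s(tup(one, one, one))), 4, nil).
Decompose tup/3: Y2 = s(s(tup(one, one, one))),  4 = 4,  nil = nil.
Bind Y2 := s(s(tup(one, one, one))); no other remaining equation mentions Y2.
Delete trivial equation 4 = 4.
Delete trivial equation nil = nil.
Delete trivial equation tup(one, one, nil) = tup(one, one, nil).
Applying the MGU to either side gives s(tup(tup(one, 0, s(tup(one, one, one))), tup(s(s(tup(one, one, one))), 4, nil), tup(one, one, nil))).

s(tup(tup(one, 0, s(tup(one, one, one))), tup(s(s(tup(one, one, one))), 4, nil), tup(one, one, nil)))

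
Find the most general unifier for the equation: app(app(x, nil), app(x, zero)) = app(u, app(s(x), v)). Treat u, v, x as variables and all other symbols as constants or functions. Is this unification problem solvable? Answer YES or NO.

Decompose app/2: app(x, nil) = u,  app(x, zero) = app(s(x), v).
Bind u := app(x, nil); no other remaining equation mentions u.
Decompose app/2: x = s(x),  zero = v.
Occurs check fails: x occurs in s(x); the equation x = s(x) has no finite solution.

NO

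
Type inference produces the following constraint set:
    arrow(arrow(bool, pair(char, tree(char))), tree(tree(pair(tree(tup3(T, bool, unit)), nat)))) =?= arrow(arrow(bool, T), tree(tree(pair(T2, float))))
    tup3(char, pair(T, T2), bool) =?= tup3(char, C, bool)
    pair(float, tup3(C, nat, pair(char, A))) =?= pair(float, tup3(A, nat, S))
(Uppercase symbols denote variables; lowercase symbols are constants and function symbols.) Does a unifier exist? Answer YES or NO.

NO

Decompose arrow/2: arrow(bool, pair(char, tree(char))) =?= arrow(bool, T),  tree(tree(pair(tree(tup3(T, bool, unit)), nat))) =?= tree(tree(pair(T2, float))).
Decompose arrow/2: bool =?= bool,  pair(char, tree(char)) =?= T.
Delete trivial equation bool =?= bool.
Bind T := pair(char, tree(char)); substituting into the 2 remaining equations that mention T gives: tree(tree(pair(tree(tup3(pair(char, tree(char)), bool, unit)), nat))) =?= tree(tree(pair(T2, float))),  tup3(char, pair(pair(char, tree(char)), T2), bool) =?= tup3(char, C, bool).
Decompose tree/1: tree(pair(tree(tup3(pair(char, tree(char)), bool, unit)), nat)) =?= tree(pair(T2, float)).
Decompose tree/1: pair(tree(tup3(pair(char, tree(char)), bool, unit)), nat) =?= pair(T2, float).
Decompose pair/2: tree(tup3(pair(char, tree(char)), bool, unit)) =?= T2,  nat =?= float.
Bind T2 := tree(tup3(pair(char, tree(char)), bool, unit)); substituting into the one remaining equation that mentions T2 gives: tup3(char, pair(pair(char, tree(char)), tree(tup3(pair(char, tree(char)), bool, unit))), bool) =?= tup3(char, C, bool).
Clash: constants nat and float differ; no unifier exists.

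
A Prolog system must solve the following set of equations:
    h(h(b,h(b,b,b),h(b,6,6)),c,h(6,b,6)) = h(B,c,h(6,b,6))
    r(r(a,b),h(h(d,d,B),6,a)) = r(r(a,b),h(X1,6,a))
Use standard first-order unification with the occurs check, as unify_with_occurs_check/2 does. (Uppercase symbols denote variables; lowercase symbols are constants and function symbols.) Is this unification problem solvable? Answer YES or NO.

YES

Decompose h/3: h(b,h(b,b,b),h(b,6,6)) = B,  c = c,  h(6,b,6) = h(6,b,6).
Bind B := h(b,h(b,b,b),h(b,6,6)); substituting into the one remaining equation that mentions B gives: r(r(a,b),h(h(d,d,h(b,h(b,b,b),h(b,6,6))),6,a)) = r(r(a,b),h(X1,6,a)).
Delete trivial equation c = c.
Delete trivial equation h(6,b,6) = h(6,b,6).
Decompose r/2: r(a,b) = r(a,b),  h(h(d,d,h(b,h(b,b,b),h(b,6,6))),6,a) = h(X1,6,a).
Delete trivial equation r(a,b) = r(a,b).
Decompose h/3: h(d,d,h(b,h(b,b,b),h(b,6,6))) = X1,  6 = 6,  a = a.
Bind X1 := h(d,d,h(b,h(b,b,b),h(b,6,6))); no other remaining equation mentions X1.
Delete trivial equation 6 = 6.
Delete trivial equation a = a.
No equations remain and no clash or occurs-check failure arose, so a unifier exists.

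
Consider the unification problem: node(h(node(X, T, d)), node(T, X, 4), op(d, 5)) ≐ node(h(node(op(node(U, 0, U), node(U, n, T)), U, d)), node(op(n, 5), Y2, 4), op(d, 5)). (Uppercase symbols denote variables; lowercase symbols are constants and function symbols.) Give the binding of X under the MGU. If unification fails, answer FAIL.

op(node(op(n, 5), 0, op(n, 5)), node(op(n, 5), n, op(n, 5)))

Decompose node/3: h(node(X, T, d)) ≐ h(node(op(node(U, 0, U), node(U, n, T)), U, d)),  node(T, X, 4) ≐ node(op(n, 5), Y2, 4),  op(d, 5) ≐ op(d, 5).
Decompose h/1: node(X, T, d) ≐ node(op(node(U, 0, U), node(U, n, T)), U, d).
Decompose node/3: X ≐ op(node(U, 0, U), node(U, n, T)),  T ≐ U,  d ≐ d.
Bind X := op(node(U, 0, U), node(U, n, T)); substituting into the one remaining equation that mentions X gives: node(T, op(node(U, 0, U), node(U, n, T)), 4) ≐ node(op(n, 5), Y2, 4).
Bind T := U; substituting into the one remaining equation that mentions T gives: node(U, op(node(U, 0, U), node(U, n, U)), 4) ≐ node(op(n, 5), Y2, 4). Substituting into the earlier binding gives X := op(node(U, 0, U), node(U, n, U)).
Delete trivial equation d ≐ d.
Decompose node/3: U ≐ op(n, 5),  op(node(U, 0, U), node(U, n, U)) ≐ Y2,  4 ≐ 4.
Bind U := op(n, 5); substituting into the one remaining equation that mentions U gives: op(node(op(n, 5), 0, op(n, 5)), node(op(n, 5), n, op(n, 5))) ≐ Y2. Substituting into the earlier bindings gives X := op(node(op(n, 5), 0, op(n, 5)), node(op(n, 5), n, op(n, 5))), T := op(n, 5).
Bind Y2 := op(node(op(n, 5), 0, op(n, 5)), node(op(n, 5), n, op(n, 5))); no other remaining equation mentions Y2.
Delete trivial equation 4 ≐ 4.
Delete trivial equation op(d, 5) ≐ op(d, 5).
MGU = { X := op(node(op(n, 5), 0, op(n, 5)), node(op(n, 5), n, op(n, 5))), T := op(n, 5), U := op(n, 5), Y2 := op(node(op(n, 5), 0, op(n, 5)), node(op(n, 5), n, op(n, 5))) }, so X := op(node(op(n, 5), 0, op(n, 5)), node(op(n, 5), n, op(n, 5))).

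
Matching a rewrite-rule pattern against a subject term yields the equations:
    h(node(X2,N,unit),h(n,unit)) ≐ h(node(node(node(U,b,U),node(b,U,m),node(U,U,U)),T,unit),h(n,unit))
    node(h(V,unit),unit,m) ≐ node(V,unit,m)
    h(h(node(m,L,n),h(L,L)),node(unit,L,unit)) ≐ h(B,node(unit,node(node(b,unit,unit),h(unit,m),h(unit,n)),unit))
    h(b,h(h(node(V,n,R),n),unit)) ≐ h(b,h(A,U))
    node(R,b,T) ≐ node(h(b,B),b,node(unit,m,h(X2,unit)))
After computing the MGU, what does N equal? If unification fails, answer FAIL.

FAIL

Decompose h/2: node(X2,N,unit) ≐ node(node(node(U,b,U),node(b,U,m),node(U,U,U)),T,unit),  h(n,unit) ≐ h(n,unit).
Decompose node/3: X2 ≐ node(node(U,b,U),node(b,U,m),node(U,U,U)),  N ≐ T,  unit ≐ unit.
Bind X2 := node(node(U,b,U),node(b,U,m),node(U,U,U)); substituting into the one remaining equation that mentions X2 gives: node(R,b,T) ≐ node(h(b,B),b,node(unit,m,h(node(node(U,b,U),node(b,U,m),node(U,U,U)),unit))).
Bind N := T; no other remaining equation mentions N.
Delete trivial equation unit ≐ unit.
Delete trivial equation h(n,unit) ≐ h(n,unit).
Decompose node/3: h(V,unit) ≐ V,  unit ≐ unit,  m ≐ m.
Occurs check fails: V occurs in h(V,unit); the equation V ≐ h(V,unit) has no finite solution.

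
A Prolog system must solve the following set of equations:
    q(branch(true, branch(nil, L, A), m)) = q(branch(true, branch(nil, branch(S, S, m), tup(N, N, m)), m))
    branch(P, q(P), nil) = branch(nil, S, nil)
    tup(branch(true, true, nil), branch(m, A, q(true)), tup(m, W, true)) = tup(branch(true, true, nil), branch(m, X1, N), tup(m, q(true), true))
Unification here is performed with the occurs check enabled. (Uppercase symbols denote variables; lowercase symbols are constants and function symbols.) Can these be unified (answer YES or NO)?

YES

Decompose q/1: branch(true, branch(nil, L, A), m) = branch(true, branch(nil, branch(S, S, m), tup(N, N, m)), m).
Decompose branch/3: true = true,  branch(nil, L, A) = branch(nil, branch(S, S, m), tup(N, N, m)),  m = m.
Delete trivial equation true = true.
Decompose branch/3: nil = nil,  L = branch(S, S, m),  A = tup(N, N, m).
Delete trivial equation nil = nil.
Bind L := branch(S, S, m); no other remaining equation mentions L.
Bind A := tup(N, N, m); substituting into the one remaining equation that mentions A gives: tup(branch(true, true, nil), branch(m, tup(N, N, m), q(true)), tup(m, W, true)) = tup(branch(true, true, nil), branch(m, X1, N), tup(m, q(true), true)).
Delete trivial equation m = m.
Decompose branch/3: P = nil,  q(P) = S,  nil = nil.
Bind P := nil; substituting into the one remaining equation that mentions P gives: q(nil) = S.
Bind S := q(nil); no other remaining equation mentions S. Substituting into the earlier binding gives L := branch(q(nil), q(nil), m).
Delete trivial equation nil = nil.
Decompose tup/3: branch(true, true, nil) = branch(true, true, nil),  branch(m, tup(N, N, m), q(true)) = branch(m, X1, N),  tup(m, W, true) = tup(m, q(true), true).
Delete trivial equation branch(true, true, nil) = branch(true, true, nil).
Decompose branch/3: m = m,  tup(N, N, m) = X1,  q(true) = N.
Delete trivial equation m = m.
Bind X1 := tup(N, N, m); no other remaining equation mentions X1.
Bind N := q(true); no other remaining equation mentions N. Substituting into the earlier bindings gives A := tup(q(true), q(true), m), X1 := tup(q(true), q(true), m).
Decompose tup/3: m = m,  W = q(true),  true = true.
Delete trivial equation m = m.
Bind W := q(true); no other remaining equation mentions W.
Delete trivial equation true = true.
No equations remain and no clash or occurs-check failure arose, so a unifier exists.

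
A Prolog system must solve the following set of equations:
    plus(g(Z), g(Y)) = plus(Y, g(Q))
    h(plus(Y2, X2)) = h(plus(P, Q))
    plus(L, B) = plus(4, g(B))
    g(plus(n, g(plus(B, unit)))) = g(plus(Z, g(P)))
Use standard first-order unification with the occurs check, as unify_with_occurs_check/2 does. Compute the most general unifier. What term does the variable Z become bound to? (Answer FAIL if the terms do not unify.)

FAIL

Decompose plus/2: g(Z) = Y,  g(Y) = g(Q).
Bind Y := g(Z); substituting into the one remaining equation that mentions Y gives: g(g(Z)) = g(Q).
Decompose g/1: g(Z) = Q.
Bind Q := g(Z); substituting into the one remaining equation that mentions Q gives: h(plus(Y2, X2)) = h(plus(P, g(Z))).
Decompose h/1: plus(Y2, X2) = plus(P, g(Z)).
Decompose plus/2: Y2 = P,  X2 = g(Z).
Bind Y2 := P; no other remaining equation mentions Y2.
Bind X2 := g(Z); no other remaining equation mentions X2.
Decompose plus/2: L = 4,  B = g(B).
Bind L := 4; no other remaining equation mentions L.
Occurs check fails: B occurs in g(B); the equation B = g(B) has no finite solution.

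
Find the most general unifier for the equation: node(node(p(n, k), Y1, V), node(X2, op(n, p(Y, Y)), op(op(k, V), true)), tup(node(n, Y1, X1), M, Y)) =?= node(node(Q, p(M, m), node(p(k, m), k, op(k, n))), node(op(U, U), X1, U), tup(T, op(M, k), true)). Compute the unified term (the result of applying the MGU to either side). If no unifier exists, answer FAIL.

FAIL

Decompose node/3: node(p(n, k), Y1, V) =?= node(Q, p(M, m), node(p(k, m), k, op(k, n))),  node(X2, op(n, p(Y, Y)), op(op(k, V), true)) =?= node(op(U, U), X1, U),  tup(node(n, Y1, X1), M, Y) =?= tup(T, op(M, k), true).
Decompose node/3: p(n, k) =?= Q,  Y1 =?= p(M, m),  V =?= node(p(k, m), k, op(k, n)).
Bind Q := p(n, k); no other remaining equation mentions Q.
Bind Y1 := p(M, m); substituting into the one remaining equation that mentions Y1 gives: tup(node(n, p(M, m), X1), M, Y) =?= tup(T, op(M, k), true).
Bind V := node(p(k, m), k, op(k, n)); substituting into the one remaining equation that mentions V gives: node(X2, op(n, p(Y, Y)), op(op(k, node(p(k, m), k, op(k, n))), true)) =?= node(op(U, U), X1, U).
Decompose node/3: X2 =?= op(U, U),  op(n, p(Y, Y)) =?= X1,  op(op(k, node(p(k, m), k, op(k, n))), true) =?= U.
Bind X2 := op(U, U); no other remaining equation mentions X2.
Bind X1 := op(n, p(Y, Y)); substituting into the one remaining equation that mentions X1 gives: tup(node(n, p(M, m), op(n, p(Y, Y))), M, Y) =?= tup(T, op(M, k), true).
Bind U := op(op(k, node(p(k, m), k, op(k, n))), true); no other remaining equation mentions U. Substituting into the earlier binding gives X2 := op(op(op(k, node(p(k, m), k, op(k, n))), true), op(op(k, node(p(k, m), k, op(k, n))), true)).
Decompose tup/3: node(n, p(M, m), op(n, p(Y, Y))) =?= T,  M =?= op(M, k),  Y =?= true.
Bind T := node(n, p(M, m), op(n, p(Y, Y))); no other remaining equation mentions T.
Occurs check fails: M occurs in op(M, k); the equation M =?= op(M, k) has no finite solution.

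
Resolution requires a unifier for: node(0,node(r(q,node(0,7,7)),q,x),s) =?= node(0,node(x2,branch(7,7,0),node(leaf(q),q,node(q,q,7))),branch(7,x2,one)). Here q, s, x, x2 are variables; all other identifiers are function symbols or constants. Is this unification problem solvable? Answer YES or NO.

Decompose node/3: 0 =?= 0,  node(r(q,node(0,7,7)),q,x) =?= node(x2,branch(7,7,0),node(leaf(q),q,node(q,q,7))),  s =?= branch(7,x2,one).
Delete trivial equation 0 =?= 0.
Decompose node/3: r(q,node(0,7,7)) =?= x2,  q =?= branch(7,7,0),  x =?= node(leaf(q),q,node(q,q,7)).
Bind x2 := r(q,node(0,7,7)); substituting into the one remaining equation that mentions x2 gives: s =?= branch(7,r(q,node(0,7,7)),one).
Bind q := branch(7,7,0); substituting into the remaining equations gives: x =?= node(leaf(branch(7,7,0)),branch(7,7,0),node(branch(7,7,0),branch(7,7,0),7)),  s =?= branch(7,r(branch(7,7,0),node(0,7,7)),one). Substituting into the earlier binding gives x2 := r(branch(7,7,0),node(0,7,7)).
Bind x := node(leaf(branch(7,7,0)),branch(7,7,0),node(branch(7,7,0),branch(7,7,0),7)); no other remaining equation mentions x.
Bind s := branch(7,r(branch(7,7,0),node(0,7,7)),one).
No equations remain and no clash or occurs-check failure arose, so a unifier exists.

YES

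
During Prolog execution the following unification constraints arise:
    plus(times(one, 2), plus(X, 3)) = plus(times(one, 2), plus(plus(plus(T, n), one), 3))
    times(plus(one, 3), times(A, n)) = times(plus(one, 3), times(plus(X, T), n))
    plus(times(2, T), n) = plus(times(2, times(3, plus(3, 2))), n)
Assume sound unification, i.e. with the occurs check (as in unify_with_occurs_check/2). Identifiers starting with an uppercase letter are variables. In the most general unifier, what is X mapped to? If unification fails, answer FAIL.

plus(plus(times(3, plus(3, 2)), n), one)

Decompose plus/2: times(one, 2) = times(one, 2),  plus(X, 3) = plus(plus(plus(T, n), one), 3).
Delete trivial equation times(one, 2) = times(one, 2).
Decompose plus/2: X = plus(plus(T, n), one),  3 = 3.
Bind X := plus(plus(T, n), one); substituting into the one remaining equation that mentions X gives: times(plus(one, 3), times(A, n)) = times(plus(one, 3), times(plus(plus(plus(T, n), one), T), n)).
Delete trivial equation 3 = 3.
Decompose times/2: plus(one, 3) = plus(one, 3),  times(A, n) = times(plus(plus(plus(T, n), one), T), n).
Delete trivial equation plus(one, 3) = plus(one, 3).
Decompose times/2: A = plus(plus(plus(T, n), one), T),  n = n.
Bind A := plus(plus(plus(T, n), one), T); no other remaining equation mentions A.
Delete trivial equation n = n.
Decompose plus/2: times(2, T) = times(2, times(3, plus(3, 2))),  n = n.
Decompose times/2: 2 = 2,  T = times(3, plus(3, 2)).
Delete trivial equation 2 = 2.
Bind T := times(3, plus(3, 2)); no other remaining equation mentions T. Substituting into the earlier bindings gives X := plus(plus(times(3, plus(3, 2)), n), one), A := plus(plus(plus(times(3, plus(3, 2)), n), one), times(3, plus(3, 2))).
Delete trivial equation n = n.
MGU = { X = plus(plus(times(3, plus(3, 2)), n), one), A = plus(plus(plus(times(3, plus(3, 2)), n), one), times(3, plus(3, 2))), T = times(3, plus(3, 2)) }, so X = plus(plus(times(3, plus(3, 2)), n), one).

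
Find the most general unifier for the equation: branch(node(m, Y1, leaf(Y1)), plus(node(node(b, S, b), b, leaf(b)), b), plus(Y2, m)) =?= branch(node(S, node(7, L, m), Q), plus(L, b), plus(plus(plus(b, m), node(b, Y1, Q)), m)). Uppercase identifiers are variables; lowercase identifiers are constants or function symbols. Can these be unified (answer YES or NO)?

YES

Decompose branch/3: node(m, Y1, leaf(Y1)) =?= node(S, node(7, L, m), Q),  plus(node(node(b, S, b), b, leaf(b)), b) =?= plus(L, b),  plus(Y2, m) =?= plus(plus(plus(b, m), node(b, Y1, Q)), m).
Decompose node/3: m =?= S,  Y1 =?= node(7, L, m),  leaf(Y1) =?= Q.
Bind S := m; substituting into the one remaining equation that mentions S gives: plus(node(node(b, m, b), b, leaf(b)), b) =?= plus(L, b).
Bind Y1 := node(7, L, m); substituting into the 2 remaining equations that mention Y1 gives: leaf(node(7, L, m)) =?= Q,  plus(Y2, m) =?= plus(plus(plus(b, m), node(b, node(7, L, m), Q)), m).
Bind Q := leaf(node(7, L, m)); substituting into the one remaining equation that mentions Q gives: plus(Y2, m) =?= plus(plus(plus(b, m), node(b, node(7, L, m), leaf(node(7, L, m)))), m).
Decompose plus/2: node(node(b, m, b), b, leaf(b)) =?= L,  b =?= b.
Bind L := node(node(b, m, b), b, leaf(b)); substituting into the one remaining equation that mentions L gives: plus(Y2, m) =?= plus(plus(plus(b, m), node(b, node(7, node(node(b, m, b), b, leaf(b)), m), leaf(node(7, node(node(b, m, b), b, leaf(b)), m)))), m). Substituting into the earlier bindings gives Y1 := node(7, node(node(b, m, b), b, leaf(b)), m), Q := leaf(node(7, node(node(b, m, b), b, leaf(b)), m)).
Delete trivial equation b =?= b.
Decompose plus/2: Y2 =?= plus(plus(b, m), node(b, node(7, node(node(b, m, b), b, leaf(b)), m), leaf(node(7, node(node(b, m, b), b, leaf(b)), m)))),  m =?= m.
Bind Y2 := plus(plus(b, m), node(b, node(7, node(node(b, m, b), b, leaf(b)), m), leaf(node(7, node(node(b, m, b), b, leaf(b)), m)))); no other remaining equation mentions Y2.
Delete trivial equation m =?= m.
No equations remain and no clash or occurs-check failure arose, so a unifier exists.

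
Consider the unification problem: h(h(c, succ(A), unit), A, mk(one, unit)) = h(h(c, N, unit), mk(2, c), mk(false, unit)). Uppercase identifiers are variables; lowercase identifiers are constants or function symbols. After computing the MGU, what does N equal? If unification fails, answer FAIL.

FAIL

Decompose h/3: h(c, succ(A), unit) = h(c, N, unit),  A = mk(2, c),  mk(one, unit) = mk(false, unit).
Decompose h/3: c = c,  succ(A) = N,  unit = unit.
Delete trivial equation c = c.
Bind N := succ(A); no other remaining equation mentions N.
Delete trivial equation unit = unit.
Bind A := mk(2, c); no other remaining equation mentions A. Substituting into the earlier binding gives N := succ(mk(2, c)).
Decompose mk/2: one = false,  unit = unit.
Clash: constants one and false differ; no unifier exists.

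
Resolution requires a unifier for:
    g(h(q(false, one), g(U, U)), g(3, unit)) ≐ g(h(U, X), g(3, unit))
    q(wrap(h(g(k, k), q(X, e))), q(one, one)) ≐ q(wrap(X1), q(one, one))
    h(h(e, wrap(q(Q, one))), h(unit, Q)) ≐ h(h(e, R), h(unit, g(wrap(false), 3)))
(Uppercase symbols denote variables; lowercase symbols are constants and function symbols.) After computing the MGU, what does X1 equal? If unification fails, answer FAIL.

h(g(k, k), q(g(q(false, one), q(false, one)), e))

Decompose g/2: h(q(false, one), g(U, U)) ≐ h(U, X),  g(3, unit) ≐ g(3, unit).
Decompose h/2: q(false, one) ≐ U,  g(U, U) ≐ X.
Bind U := q(false, one); substituting into the one remaining equation that mentions U gives: g(q(false, one), q(false, one)) ≐ X.
Bind X := g(q(false, one), q(false, one)); substituting into the one remaining equation that mentions X gives: q(wrap(h(g(k, k), q(g(q(false, one), q(false, one)), e))), q(one, one)) ≐ q(wrap(X1), q(one, one)).
Delete trivial equation g(3, unit) ≐ g(3, unit).
Decompose q/2: wrap(h(g(k, k), q(g(q(false, one), q(false, one)), e))) ≐ wrap(X1),  q(one, one) ≐ q(one, one).
Decompose wrap/1: h(g(k, k), q(g(q(false, one), q(false, one)), e)) ≐ X1.
Bind X1 := h(g(k, k), q(g(q(false, one), q(false, one)), e)); no other remaining equation mentions X1.
Delete trivial equation q(one, one) ≐ q(one, one).
Decompose h/2: h(e, wrap(q(Q, one))) ≐ h(e, R),  h(unit, Q) ≐ h(unit, g(wrap(false), 3)).
Decompose h/2: e ≐ e,  wrap(q(Q, one)) ≐ R.
Delete trivial equation e ≐ e.
Bind R := wrap(q(Q, one)); no other remaining equation mentions R.
Decompose h/2: unit ≐ unit,  Q ≐ g(wrap(false), 3).
Delete trivial equation unit ≐ unit.
Bind Q := g(wrap(false), 3). Substituting into the earlier binding gives R := wrap(q(g(wrap(false), 3), one)).
MGU = { U := q(false, one), X := g(q(false, one), q(false, one)), X1 := h(g(k, k), q(g(q(false, one), q(false, one)), e)), R := wrap(q(g(wrap(false), 3), one)), Q := g(wrap(false), 3) }, so X1 := h(g(k, k), q(g(q(false, one), q(false, one)), e)).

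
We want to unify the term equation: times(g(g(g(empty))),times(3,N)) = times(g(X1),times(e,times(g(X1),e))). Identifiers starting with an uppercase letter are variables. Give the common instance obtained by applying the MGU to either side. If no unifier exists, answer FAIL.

FAIL

Decompose times/2: g(g(g(empty))) = g(X1),  times(3,N) = times(e,times(g(X1),e)).
Decompose g/1: g(g(empty)) = X1.
Bind X1 := g(g(empty)); substituting into the remaining equation gives: times(3,N) = times(e,times(g(g(g(empty))),e)).
Decompose times/2: 3 = e,  N = times(g(g(g(empty))),e).
Clash: constants 3 and e differ; no unifier exists.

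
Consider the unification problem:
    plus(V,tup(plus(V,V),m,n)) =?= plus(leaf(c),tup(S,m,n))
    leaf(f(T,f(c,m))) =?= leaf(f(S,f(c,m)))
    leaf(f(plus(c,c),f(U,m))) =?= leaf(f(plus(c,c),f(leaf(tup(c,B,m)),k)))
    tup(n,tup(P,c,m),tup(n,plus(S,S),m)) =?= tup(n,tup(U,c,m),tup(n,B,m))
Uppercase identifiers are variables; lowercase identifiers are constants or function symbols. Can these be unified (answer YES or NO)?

NO

Decompose plus/2: V =?= leaf(c),  tup(plus(V,V),m,n) =?= tup(S,m,n).
Bind V := leaf(c); substituting into the one remaining equation that mentions V gives: tup(plus(leaf(c),leaf(c)),m,n) =?= tup(S,m,n).
Decompose tup/3: plus(leaf(c),leaf(c)) =?= S,  m =?= m,  n =?= n.
Bind S := plus(leaf(c),leaf(c)); substituting into the 2 remaining equations that mention S gives: leaf(f(T,f(c,m))) =?= leaf(f(plus(leaf(c),leaf(c)),f(c,m))),  tup(n,tup(P,c,m),tup(n,plus(plus(leaf(c),leaf(c)),plus(leaf(c),leaf(c))),m)) =?= tup(n,tup(U,c,m),tup(n,B,m)).
Delete trivial equation m =?= m.
Delete trivial equation n =?= n.
Decompose leaf/1: f(T,f(c,m)) =?= f(plus(leaf(c),leaf(c)),f(c,m)).
Decompose f/2: T =?= plus(leaf(c),leaf(c)),  f(c,m) =?= f(c,m).
Bind T := plus(leaf(c),leaf(c)); no other remaining equation mentions T.
Delete trivial equation f(c,m) =?= f(c,m).
Decompose leaf/1: f(plus(c,c),f(U,m)) =?= f(plus(c,c),f(leaf(tup(c,B,m)),k)).
Decompose f/2: plus(c,c) =?= plus(c,c),  f(U,m) =?= f(leaf(tup(c,B,m)),k).
Delete trivial equation plus(c,c) =?= plus(c,c).
Decompose f/2: U =?= leaf(tup(c,B,m)),  m =?= k.
Bind U := leaf(tup(c,B,m)); substituting into the one remaining equation that mentions U gives: tup(n,tup(P,c,m),tup(n,plus(plus(leaf(c),leaf(c)),plus(leaf(c),leaf(c))),m)) =?= tup(n,tup(leaf(tup(c,B,m)),c,m),tup(n,B,m)).
Clash: constants m and k differ; no unifier exists.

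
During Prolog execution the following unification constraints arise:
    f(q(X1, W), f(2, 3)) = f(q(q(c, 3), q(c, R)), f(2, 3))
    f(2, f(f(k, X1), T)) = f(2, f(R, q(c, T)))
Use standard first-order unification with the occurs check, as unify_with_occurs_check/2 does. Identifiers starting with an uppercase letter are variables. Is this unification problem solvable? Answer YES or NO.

NO

Decompose f/2: q(X1, W) = q(q(c, 3), q(c, R)),  f(2, 3) = f(2, 3).
Decompose q/2: X1 = q(c, 3),  W = q(c, R).
Bind X1 := q(c, 3); substituting into the one remaining equation that mentions X1 gives: f(2, f(f(k, q(c, 3)), T)) = f(2, f(R, q(c, T))).
Bind W := q(c, R); no other remaining equation mentions W.
Delete trivial equation f(2, 3) = f(2, 3).
Decompose f/2: 2 = 2,  f(f(k, q(c, 3)), T) = f(R, q(c, T)).
Delete trivial equation 2 = 2.
Decompose f/2: f(k, q(c, 3)) = R,  T = q(c, T).
Bind R := f(k, q(c, 3)); no other remaining equation mentions R. Substituting into the earlier binding gives W := q(c, f(k, q(c, 3))).
Occurs check fails: T occurs in q(c, T); the equation T = q(c, T) has no finite solution.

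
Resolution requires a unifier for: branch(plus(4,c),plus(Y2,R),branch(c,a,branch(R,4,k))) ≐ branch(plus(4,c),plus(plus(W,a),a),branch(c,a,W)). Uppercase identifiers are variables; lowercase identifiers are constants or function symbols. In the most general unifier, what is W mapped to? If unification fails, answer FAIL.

Decompose branch/3: plus(4,c) ≐ plus(4,c),  plus(Y2,R) ≐ plus(plus(W,a),a),  branch(c,a,branch(R,4,k)) ≐ branch(c,a,W).
Delete trivial equation plus(4,c) ≐ plus(4,c).
Decompose plus/2: Y2 ≐ plus(W,a),  R ≐ a.
Bind Y2 := plus(W,a); no other remaining equation mentions Y2.
Bind R := a; substituting into the remaining equation gives: branch(c,a,branch(a,4,k)) ≐ branch(c,a,W).
Decompose branch/3: c ≐ c,  a ≐ a,  branch(a,4,k) ≐ W.
Delete trivial equation c ≐ c.
Delete trivial equation a ≐ a.
Bind W := branch(a,4,k). Substituting into the earlier binding gives Y2 := plus(branch(a,4,k),a).
MGU = { Y2 -> plus(branch(a,4,k),a), R -> a, W -> branch(a,4,k) }, so W -> branch(a,4,k).

branch(a,4,k)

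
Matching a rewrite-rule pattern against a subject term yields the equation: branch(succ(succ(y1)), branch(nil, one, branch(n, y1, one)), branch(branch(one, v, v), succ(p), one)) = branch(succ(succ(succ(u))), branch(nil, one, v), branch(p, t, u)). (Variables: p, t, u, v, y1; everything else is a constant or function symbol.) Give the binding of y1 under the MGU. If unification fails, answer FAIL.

Decompose branch/3: succ(succ(y1)) = succ(succ(succ(u))),  branch(nil, one, branch(n, y1, one)) = branch(nil, one, v),  branch(branch(one, v, v), succ(p), one) = branch(p, t, u).
Decompose succ/1: succ(y1) = succ(succ(u)).
Decompose succ/1: y1 = succ(u).
Bind y1 := succ(u); substituting into the one remaining equation that mentions y1 gives: branch(nil, one, branch(n, succ(u), one)) = branch(nil, one, v).
Decompose branch/3: nil = nil,  one = one,  branch(n, succ(u), one) = v.
Delete trivial equation nil = nil.
Delete trivial equation one = one.
Bind v := branch(n, succ(u), one); substituting into the remaining equation gives: branch(branch(one, branch(n, succ(u), one), branch(n, succ(u), one)), succ(p), one) = branch(p, t, u).
Decompose branch/3: branch(one, branch(n, succ(u), one), branch(n, succ(u), one)) = p,  succ(p) = t,  one = u.
Bind p := branch(one, branch(n, succ(u), one), branch(n, succ(u), one)); substituting into the one remaining equation that mentions p gives: succ(branch(one, branch(n, succ(u), one), branch(n, succ(u), one))) = t.
Bind t := succ(branch(one, branch(n, succ(u), one), branch(n, succ(u), one))); no other remaining equation mentions t.
Bind u := one. Substituting into the earlier bindings gives y1 := succ(one), v := branch(n, succ(one), one), p := branch(one, branch(n, succ(one), one), branch(n, succ(one), one)), t := succ(branch(one, branch(n, succ(one), one), branch(n, succ(one), one))).
MGU = { y1 := succ(one), v := branch(n, succ(one), one), p := branch(one, branch(n, succ(one), one), branch(n, succ(one), one)), t := succ(branch(one, branch(n, succ(one), one), branch(n, succ(one), one))), u := one }, so y1 := succ(one).

succ(one)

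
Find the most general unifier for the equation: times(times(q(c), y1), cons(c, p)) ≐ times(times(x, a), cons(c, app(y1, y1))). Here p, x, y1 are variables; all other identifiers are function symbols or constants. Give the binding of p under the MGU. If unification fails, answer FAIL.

app(a, a)

Decompose times/2: times(q(c), y1) ≐ times(x, a),  cons(c, p) ≐ cons(c, app(y1, y1)).
Decompose times/2: q(c) ≐ x,  y1 ≐ a.
Bind x := q(c); no other remaining equation mentions x.
Bind y1 := a; substituting into the remaining equation gives: cons(c, p) ≐ cons(c, app(a, a)).
Decompose cons/2: c ≐ c,  p ≐ app(a, a).
Delete trivial equation c ≐ c.
Bind p := app(a, a).
MGU = { x := q(c), y1 := a, p := app(a, a) }, so p := app(a, a).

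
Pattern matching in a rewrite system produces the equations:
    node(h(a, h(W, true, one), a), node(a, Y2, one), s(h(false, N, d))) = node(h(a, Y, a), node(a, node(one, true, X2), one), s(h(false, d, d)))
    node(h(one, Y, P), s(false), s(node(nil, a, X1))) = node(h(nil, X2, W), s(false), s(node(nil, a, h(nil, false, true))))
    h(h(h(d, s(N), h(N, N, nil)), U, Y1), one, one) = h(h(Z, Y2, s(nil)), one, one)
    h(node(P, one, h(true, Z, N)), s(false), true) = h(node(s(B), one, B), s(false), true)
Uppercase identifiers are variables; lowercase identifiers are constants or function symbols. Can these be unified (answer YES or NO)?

NO

Decompose node/3: h(a, h(W, true, one), a) = h(a, Y, a),  node(a, Y2, one) = node(a, node(one, true, X2), one),  s(h(false, N, d)) = s(h(false, d, d)).
Decompose h/3: a = a,  h(W, true, one) = Y,  a = a.
Delete trivial equation a = a.
Bind Y := h(W, true, one); substituting into the one remaining equation that mentions Y gives: node(h(one, h(W, true, one), P), s(false), s(node(nil, a, X1))) = node(h(nil, X2, W), s(false), s(node(nil, a, h(nil, false, true)))).
Delete trivial equation a = a.
Decompose node/3: a = a,  Y2 = node(one, true, X2),  one = one.
Delete trivial equation a = a.
Bind Y2 := node(one, true, X2); substituting into the one remaining equation that mentions Y2 gives: h(h(h(d, s(N), h(N, N, nil)), U, Y1), one, one) = h(h(Z, node(one, true, X2), s(nil)), one, one).
Delete trivial equation one = one.
Decompose s/1: h(false, N, d) = h(false, d, d).
Decompose h/3: false = false,  N = d,  d = d.
Delete trivial equation false = false.
Bind N := d; substituting into the 2 remaining equations that mention N gives: h(h(h(d, s(d), h(d, d, nil)), U, Y1), one, one) = h(h(Z, node(one, true, X2), s(nil)), one, one),  h(node(P, one, h(true, Z, d)), s(false), true) = h(node(s(B), one, B), s(false), true).
Delete trivial equation d = d.
Decompose node/3: h(one, h(W, true, one), P) = h(nil, X2, W),  s(false) = s(false),  s(node(nil, a, X1)) = s(node(nil, a, h(nil, false, true))).
Decompose h/3: one = nil,  h(W, true, one) = X2,  P = W.
Clash: constants one and nil differ; no unifier exists.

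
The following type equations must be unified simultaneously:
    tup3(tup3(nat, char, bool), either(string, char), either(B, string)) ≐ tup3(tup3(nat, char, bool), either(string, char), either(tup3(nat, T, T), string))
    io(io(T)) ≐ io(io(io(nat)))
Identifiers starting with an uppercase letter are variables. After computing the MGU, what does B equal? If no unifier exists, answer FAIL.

Decompose tup3/3: tup3(nat, char, bool) ≐ tup3(nat, char, bool),  either(string, char) ≐ either(string, char),  either(B, string) ≐ either(tup3(nat, T, T), string).
Delete trivial equation tup3(nat, char, bool) ≐ tup3(nat, char, bool).
Delete trivial equation either(string, char) ≐ either(string, char).
Decompose either/2: B ≐ tup3(nat, T, T),  string ≐ string.
Bind B := tup3(nat, T, T); no other remaining equation mentions B.
Delete trivial equation string ≐ string.
Decompose io/1: io(T) ≐ io(io(nat)).
Decompose io/1: T ≐ io(nat).
Bind T := io(nat). Substituting into the earlier binding gives B := tup3(nat, io(nat), io(nat)).
MGU = { B ↦ tup3(nat, io(nat), io(nat)), T ↦ io(nat) }, so B ↦ tup3(nat, io(nat), io(nat)).

tup3(nat, io(nat), io(nat))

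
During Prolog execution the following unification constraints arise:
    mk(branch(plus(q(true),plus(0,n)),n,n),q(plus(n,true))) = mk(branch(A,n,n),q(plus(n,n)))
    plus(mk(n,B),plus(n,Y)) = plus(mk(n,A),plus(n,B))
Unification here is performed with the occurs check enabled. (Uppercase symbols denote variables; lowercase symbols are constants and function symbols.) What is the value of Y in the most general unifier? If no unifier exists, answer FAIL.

Decompose mk/2: branch(plus(q(true),plus(0,n)),n,n) = branch(A,n,n),  q(plus(n,true)) = q(plus(n,n)).
Decompose branch/3: plus(q(true),plus(0,n)) = A,  n = n,  n = n.
Bind A := plus(q(true),plus(0,n)); substituting into the one remaining equation that mentions A gives: plus(mk(n,B),plus(n,Y)) = plus(mk(n,plus(q(true),plus(0,n))),plus(n,B)).
Delete trivial equation n = n.
Delete trivial equation n = n.
Decompose q/1: plus(n,true) = plus(n,n).
Decompose plus/2: n = n,  true = n.
Delete trivial equation n = n.
Clash: constants true and n differ; no unifier exists.

FAIL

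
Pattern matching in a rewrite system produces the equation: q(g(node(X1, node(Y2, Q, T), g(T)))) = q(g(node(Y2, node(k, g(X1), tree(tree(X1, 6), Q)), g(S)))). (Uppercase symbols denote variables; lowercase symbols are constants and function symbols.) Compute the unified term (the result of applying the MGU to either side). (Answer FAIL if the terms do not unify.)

Decompose q/1: g(node(X1, node(Y2, Q, T), g(T))) = g(node(Y2, node(k, g(X1), tree(tree(X1, 6), Q)), g(S))).
Decompose g/1: node(X1, node(Y2, Q, T), g(T)) = node(Y2, node(k, g(X1), tree(tree(X1, 6), Q)), g(S)).
Decompose node/3: X1 = Y2,  node(Y2, Q, T) = node(k, g(X1), tree(tree(X1, 6), Q)),  g(T) = g(S).
Bind X1 := Y2; substituting into the one remaining equation that mentions X1 gives: node(Y2, Q, T) = node(k, g(Y2), tree(tree(Y2, 6), Q)).
Decompose node/3: Y2 = k,  Q = g(Y2),  T = tree(tree(Y2, 6), Q).
Bind Y2 := k; substituting into the 2 remaining equations that mention Y2 gives: Q = g(k),  T = tree(tree(k, 6), Q). Substituting into the earlier binding gives X1 := k.
Bind Q := g(k); substituting into the one remaining equation that mentions Q gives: T = tree(tree(k, 6), g(k)).
Bind T := tree(tree(k, 6), g(k)); substituting into the remaining equation gives: g(tree(tree(k, 6), g(k))) = g(S).
Decompose g/1: tree(tree(k, 6), g(k)) = S.
Bind S := tree(tree(k, 6), g(k)).
Applying the MGU to either side gives q(g(node(k, node(k, g(k), tree(tree(k, 6), g(k))), g(tree(tree(k, 6), g(k)))))).

q(g(node(k, node(k, g(k), tree(tree(k, 6), g(k))), g(tree(tree(k, 6), g(k))))))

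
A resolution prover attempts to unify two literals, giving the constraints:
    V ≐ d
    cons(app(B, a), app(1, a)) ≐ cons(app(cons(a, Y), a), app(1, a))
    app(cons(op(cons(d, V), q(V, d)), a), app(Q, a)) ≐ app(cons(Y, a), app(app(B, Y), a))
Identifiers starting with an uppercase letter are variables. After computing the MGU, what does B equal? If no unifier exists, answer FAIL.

cons(a, op(cons(d, d), q(d, d)))

Bind V := d; substituting into the one remaining equation that mentions V gives: app(cons(op(cons(d, d), q(d, d)), a), app(Q, a)) ≐ app(cons(Y, a), app(app(B, Y), a)).
Decompose cons/2: app(B, a) ≐ app(cons(a, Y), a),  app(1, a) ≐ app(1, a).
Decompose app/2: B ≐ cons(a, Y),  a ≐ a.
Bind B := cons(a, Y); substituting into the one remaining equation that mentions B gives: app(cons(op(cons(d, d), q(d, d)), a), app(Q, a)) ≐ app(cons(Y, a), app(app(cons(a, Y), Y), a)).
Delete trivial equation a ≐ a.
Delete trivial equation app(1, a) ≐ app(1, a).
Decompose app/2: cons(op(cons(d, d), q(d, d)), a) ≐ cons(Y, a),  app(Q, a) ≐ app(app(cons(a, Y), Y), a).
Decompose cons/2: op(cons(d, d), q(d, d)) ≐ Y,  a ≐ a.
Bind Y := op(cons(d, d), q(d, d)); substituting into the one remaining equation that mentions Y gives: app(Q, a) ≐ app(app(cons(a, op(cons(d, d), q(d, d))), op(cons(d, d), q(d, d))), a). Substituting into the earlier binding gives B := cons(a, op(cons(d, d), q(d, d))).
Delete trivial equation a ≐ a.
Decompose app/2: Q ≐ app(cons(a, op(cons(d, d), q(d, d))), op(cons(d, d), q(d, d))),  a ≐ a.
Bind Q := app(cons(a, op(cons(d, d), q(d, d))), op(cons(d, d), q(d, d))); no other remaining equation mentions Q.
Delete trivial equation a ≐ a.
MGU = { V ↦ d, B ↦ cons(a, op(cons(d, d), q(d, d))), Y ↦ op(cons(d, d), q(d, d)), Q ↦ app(cons(a, op(cons(d, d), q(d, d))), op(cons(d, d), q(d, d))) }, so B ↦ cons(a, op(cons(d, d), q(d, d))).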